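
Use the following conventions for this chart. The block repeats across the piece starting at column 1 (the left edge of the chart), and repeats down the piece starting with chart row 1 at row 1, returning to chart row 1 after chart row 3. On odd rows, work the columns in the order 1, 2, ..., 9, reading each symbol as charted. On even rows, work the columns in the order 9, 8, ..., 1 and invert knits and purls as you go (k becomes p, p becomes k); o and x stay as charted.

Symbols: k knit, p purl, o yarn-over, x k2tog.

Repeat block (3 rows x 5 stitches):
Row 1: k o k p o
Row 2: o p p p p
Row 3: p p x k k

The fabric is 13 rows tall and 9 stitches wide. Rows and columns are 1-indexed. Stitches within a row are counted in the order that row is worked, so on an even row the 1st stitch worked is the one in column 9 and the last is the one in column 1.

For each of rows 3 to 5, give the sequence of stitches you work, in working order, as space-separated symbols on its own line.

Result:
p p x k k p p x k
k p o p o k p o p
o p p p p o p p p

Derivation:
Row 3: chart row 3, RS - tile across columns 1-9 and work as-is.
Row 4: chart row 1, WS - tiled (columns 1-9): k o k p o k o k p; work from column 9 back to 1 with k<->p swapped.
Row 5: chart row 2, RS - tile across columns 1-9 and work as-is.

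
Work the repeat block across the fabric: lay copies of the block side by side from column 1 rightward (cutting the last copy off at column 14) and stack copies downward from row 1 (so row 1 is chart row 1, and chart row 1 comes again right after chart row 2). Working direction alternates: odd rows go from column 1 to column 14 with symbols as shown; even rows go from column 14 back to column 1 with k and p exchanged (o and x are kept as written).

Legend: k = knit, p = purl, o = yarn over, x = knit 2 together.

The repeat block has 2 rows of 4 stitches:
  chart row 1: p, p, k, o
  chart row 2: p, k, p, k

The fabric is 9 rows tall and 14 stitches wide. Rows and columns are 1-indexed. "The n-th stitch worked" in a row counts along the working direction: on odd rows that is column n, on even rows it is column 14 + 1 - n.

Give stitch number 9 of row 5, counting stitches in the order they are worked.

Result:
p

Derivation:
Row 5: (5-1) mod 2 = 0, so use chart row 1. Odd row -> RS.
Chart row 1 tiled across columns 1-14: p p k o p p k o p p k o p p
Right side: take the tiled row as-is (worked left to right from column 1).
Stitch 9 in working order -> p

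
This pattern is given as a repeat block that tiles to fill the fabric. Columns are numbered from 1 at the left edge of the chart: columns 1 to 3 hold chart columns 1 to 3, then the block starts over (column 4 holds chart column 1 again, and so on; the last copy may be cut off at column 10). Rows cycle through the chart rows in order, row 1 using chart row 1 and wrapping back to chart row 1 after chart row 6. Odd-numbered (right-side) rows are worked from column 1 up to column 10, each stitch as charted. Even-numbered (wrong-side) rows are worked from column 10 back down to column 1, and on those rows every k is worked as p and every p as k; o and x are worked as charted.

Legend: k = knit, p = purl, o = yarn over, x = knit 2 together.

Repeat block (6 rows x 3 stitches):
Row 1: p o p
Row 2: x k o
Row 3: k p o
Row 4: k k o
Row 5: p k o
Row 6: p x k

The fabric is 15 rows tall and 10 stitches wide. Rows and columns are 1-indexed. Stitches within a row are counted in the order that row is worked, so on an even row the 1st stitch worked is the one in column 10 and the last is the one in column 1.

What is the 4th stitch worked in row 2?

Stitch:
x

Derivation:
Row 2 uses chart row ((2-1) mod 6)+1 = 2. Row 2 is even, so WS.
Chart row 2 tiled across columns 1-10: x k o x k o x k o x
Wrong side: read the tiled row from column 10 down to 1 and exchange k with p (leave o, x).
Row 2 as worked: x o p x o p x o p x
The 4th stitch worked is x.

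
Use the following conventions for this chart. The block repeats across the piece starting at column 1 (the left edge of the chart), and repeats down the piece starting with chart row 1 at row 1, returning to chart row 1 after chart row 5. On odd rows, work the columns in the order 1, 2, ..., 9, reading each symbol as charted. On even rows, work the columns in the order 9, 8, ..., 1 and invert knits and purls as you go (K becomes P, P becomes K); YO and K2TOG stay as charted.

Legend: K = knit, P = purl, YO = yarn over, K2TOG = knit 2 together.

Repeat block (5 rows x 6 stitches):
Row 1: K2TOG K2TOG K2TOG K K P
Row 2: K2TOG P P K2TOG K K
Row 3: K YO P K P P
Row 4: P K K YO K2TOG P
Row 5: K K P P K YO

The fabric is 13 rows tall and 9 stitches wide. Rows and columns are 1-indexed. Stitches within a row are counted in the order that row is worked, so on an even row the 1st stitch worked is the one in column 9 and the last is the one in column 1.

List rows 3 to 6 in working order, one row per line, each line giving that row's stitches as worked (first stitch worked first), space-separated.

== ROWS AS WORKED ==
K YO P K P P K YO P
P P K K K2TOG YO P P K
K K P P K YO K K P
K2TOG K2TOG K2TOG K P P K2TOG K2TOG K2TOG

Derivation:
Row 3: chart row 3, RS - tile across columns 1-9 and work as-is.
Row 4: chart row 4, WS - tiled (columns 1-9): P K K YO K2TOG P P K K; work from column 9 back to 1 with K<->P swapped.
Row 5: chart row 5, RS - tile across columns 1-9 and work as-is.
Row 6: chart row 1, WS - tiled (columns 1-9): K2TOG K2TOG K2TOG K K P K2TOG K2TOG K2TOG; work from column 9 back to 1 with K<->P swapped.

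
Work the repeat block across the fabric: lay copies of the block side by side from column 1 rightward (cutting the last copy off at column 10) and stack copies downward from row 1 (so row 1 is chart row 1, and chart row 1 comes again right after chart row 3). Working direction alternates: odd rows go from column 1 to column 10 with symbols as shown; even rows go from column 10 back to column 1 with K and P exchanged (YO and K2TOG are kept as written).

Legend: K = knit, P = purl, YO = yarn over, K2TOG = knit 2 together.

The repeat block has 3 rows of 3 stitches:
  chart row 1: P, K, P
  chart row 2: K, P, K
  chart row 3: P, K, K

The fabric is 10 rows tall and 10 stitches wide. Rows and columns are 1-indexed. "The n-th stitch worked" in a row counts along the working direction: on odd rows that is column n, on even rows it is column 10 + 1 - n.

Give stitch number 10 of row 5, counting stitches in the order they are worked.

Result:
K

Derivation:
For row 5: chart row = ((5-1) mod 3) + 1 = 2; this is a RS (odd) row.
Chart row 2 tiled across columns 1-10: K P K K P K K P K K
RS row: no reversal, no swap; stitch n worked = column n.
Stitch 10 in working order -> K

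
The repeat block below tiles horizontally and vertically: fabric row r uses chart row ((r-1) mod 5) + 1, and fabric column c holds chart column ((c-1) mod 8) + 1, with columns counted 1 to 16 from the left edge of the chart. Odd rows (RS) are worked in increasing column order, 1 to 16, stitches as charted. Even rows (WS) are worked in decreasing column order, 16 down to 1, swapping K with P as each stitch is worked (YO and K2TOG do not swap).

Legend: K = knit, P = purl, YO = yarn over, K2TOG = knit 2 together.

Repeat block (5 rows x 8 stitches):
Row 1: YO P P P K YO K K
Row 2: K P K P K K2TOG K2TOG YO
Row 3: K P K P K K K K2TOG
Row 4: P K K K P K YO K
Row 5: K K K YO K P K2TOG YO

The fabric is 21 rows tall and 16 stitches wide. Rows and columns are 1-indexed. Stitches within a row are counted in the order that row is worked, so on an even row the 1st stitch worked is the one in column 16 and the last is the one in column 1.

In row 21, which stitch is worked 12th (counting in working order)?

Stitch:
P

Derivation:
Row 21: (21-1) mod 5 = 0, so use chart row 1. Odd row -> RS.
Chart row 1 tiled across columns 1-16: YO P P P K YO K K YO P P P K YO K K
RS: work column 1 to column 16, symbols as charted — the tiled row is the row as worked.
Stitch 12 in working order -> P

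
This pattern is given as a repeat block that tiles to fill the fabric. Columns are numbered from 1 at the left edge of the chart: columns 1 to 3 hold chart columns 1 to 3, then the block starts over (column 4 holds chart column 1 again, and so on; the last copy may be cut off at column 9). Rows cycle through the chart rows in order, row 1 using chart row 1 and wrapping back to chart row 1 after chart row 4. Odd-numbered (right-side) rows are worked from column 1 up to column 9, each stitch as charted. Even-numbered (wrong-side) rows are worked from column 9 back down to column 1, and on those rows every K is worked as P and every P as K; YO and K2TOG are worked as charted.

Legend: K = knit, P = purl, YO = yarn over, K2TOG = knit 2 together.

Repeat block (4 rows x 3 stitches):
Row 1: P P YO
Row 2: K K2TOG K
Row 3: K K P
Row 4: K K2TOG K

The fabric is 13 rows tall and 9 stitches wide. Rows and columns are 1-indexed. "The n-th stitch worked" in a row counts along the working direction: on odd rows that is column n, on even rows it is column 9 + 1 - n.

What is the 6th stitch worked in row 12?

== STITCH ==
P

Derivation:
Row 12 uses chart row ((12-1) mod 4)+1 = 4. Row 12 is even, so WS.
Chart row 4 tiled across columns 1-9: K K2TOG K K K2TOG K K K2TOG K
WS row: flip the tiled sequence (start at column 9) and apply K<->P; YO and K2TOG stay.
Row 12 as worked: P K2TOG P P K2TOG P P K2TOG P
The 6th stitch worked is P.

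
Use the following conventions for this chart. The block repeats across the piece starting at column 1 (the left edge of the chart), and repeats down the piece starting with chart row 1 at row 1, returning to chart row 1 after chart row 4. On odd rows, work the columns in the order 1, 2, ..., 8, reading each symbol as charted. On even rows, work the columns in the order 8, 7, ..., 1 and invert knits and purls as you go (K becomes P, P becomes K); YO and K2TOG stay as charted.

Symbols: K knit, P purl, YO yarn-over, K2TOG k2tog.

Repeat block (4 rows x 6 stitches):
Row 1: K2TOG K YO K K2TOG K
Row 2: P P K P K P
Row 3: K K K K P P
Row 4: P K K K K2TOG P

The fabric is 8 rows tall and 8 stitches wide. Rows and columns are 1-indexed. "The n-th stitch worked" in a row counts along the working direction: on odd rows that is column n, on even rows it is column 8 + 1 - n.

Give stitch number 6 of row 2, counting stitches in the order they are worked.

Result:
P

Derivation:
Row 2 uses chart row ((2-1) mod 4)+1 = 2. Row 2 is even, so WS.
Chart row 2 tiled across columns 1-8: P P K P K P P P
WS: work from column 8 back to column 1 (reverse the tiled row), swapping K<->P (YO and K2TOG unchanged).
Row 2 as worked: K K K P K P K K
Stitch 6 in working order -> P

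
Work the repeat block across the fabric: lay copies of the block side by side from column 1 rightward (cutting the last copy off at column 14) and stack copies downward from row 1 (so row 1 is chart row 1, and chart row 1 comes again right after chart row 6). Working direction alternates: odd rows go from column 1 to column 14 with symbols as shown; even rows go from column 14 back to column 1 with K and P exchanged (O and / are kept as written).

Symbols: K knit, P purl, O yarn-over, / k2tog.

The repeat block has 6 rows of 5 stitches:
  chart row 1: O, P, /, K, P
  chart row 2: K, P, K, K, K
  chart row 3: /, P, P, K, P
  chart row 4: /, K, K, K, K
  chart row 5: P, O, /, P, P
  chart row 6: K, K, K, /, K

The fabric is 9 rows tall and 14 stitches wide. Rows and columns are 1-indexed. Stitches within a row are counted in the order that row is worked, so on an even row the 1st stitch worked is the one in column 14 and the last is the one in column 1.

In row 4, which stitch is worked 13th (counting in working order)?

== STITCH ==
P

Derivation:
Row 4: (4-1) mod 6 = 3, so use chart row 4. Even row -> WS.
Chart row 4 tiled across columns 1-14: / K K K K / K K K K / K K K
Wrong side: read the tiled row from column 14 down to 1 and exchange K with P (leave O, /).
Row 4 as worked: P P P / P P P P / P P P P /
Counting 13 along the worked row gives P.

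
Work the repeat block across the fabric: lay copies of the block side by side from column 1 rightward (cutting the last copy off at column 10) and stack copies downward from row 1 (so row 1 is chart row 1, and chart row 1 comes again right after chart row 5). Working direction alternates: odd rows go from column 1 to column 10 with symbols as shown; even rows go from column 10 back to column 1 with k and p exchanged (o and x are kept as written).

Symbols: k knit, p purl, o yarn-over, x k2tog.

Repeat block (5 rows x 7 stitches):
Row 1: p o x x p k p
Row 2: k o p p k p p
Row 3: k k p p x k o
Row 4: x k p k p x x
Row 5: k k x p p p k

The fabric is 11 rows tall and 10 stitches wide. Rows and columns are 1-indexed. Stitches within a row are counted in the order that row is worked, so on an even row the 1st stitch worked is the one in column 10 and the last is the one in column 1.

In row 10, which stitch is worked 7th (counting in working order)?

Result:
k

Derivation:
Row 10: (10-1) mod 5 = 4, so use chart row 5. Even row -> WS.
Chart row 5 tiled across columns 1-10: k k x p p p k k k x
Wrong side: read the tiled row from column 10 down to 1 and exchange k with p (leave o, x).
Row 10 as worked: x p p p k k k x p p
Stitch 7 in working order -> k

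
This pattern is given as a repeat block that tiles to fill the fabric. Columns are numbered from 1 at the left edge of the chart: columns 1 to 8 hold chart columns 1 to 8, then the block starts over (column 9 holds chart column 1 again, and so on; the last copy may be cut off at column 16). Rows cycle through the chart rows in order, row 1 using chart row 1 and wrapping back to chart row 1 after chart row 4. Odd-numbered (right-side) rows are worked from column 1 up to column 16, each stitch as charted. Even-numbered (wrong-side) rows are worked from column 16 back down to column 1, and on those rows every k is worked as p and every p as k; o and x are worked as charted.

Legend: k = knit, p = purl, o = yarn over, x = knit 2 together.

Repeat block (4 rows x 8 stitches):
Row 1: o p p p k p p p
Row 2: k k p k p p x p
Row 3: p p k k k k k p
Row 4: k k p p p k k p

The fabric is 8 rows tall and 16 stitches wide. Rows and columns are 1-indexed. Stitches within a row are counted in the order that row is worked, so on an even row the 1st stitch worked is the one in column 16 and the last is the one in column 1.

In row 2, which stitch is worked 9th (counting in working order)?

Stitch:
k

Derivation:
For row 2: chart row = ((2-1) mod 4) + 1 = 2; this is a WS (even) row.
Chart row 2 tiled across columns 1-16: k k p k p p x p k k p k p p x p
Wrong side: read the tiled row from column 16 down to 1 and exchange k with p (leave o, x).
Row 2 as worked: k x k k p k p p k x k k p k p p
Counting 9 along the worked row gives k.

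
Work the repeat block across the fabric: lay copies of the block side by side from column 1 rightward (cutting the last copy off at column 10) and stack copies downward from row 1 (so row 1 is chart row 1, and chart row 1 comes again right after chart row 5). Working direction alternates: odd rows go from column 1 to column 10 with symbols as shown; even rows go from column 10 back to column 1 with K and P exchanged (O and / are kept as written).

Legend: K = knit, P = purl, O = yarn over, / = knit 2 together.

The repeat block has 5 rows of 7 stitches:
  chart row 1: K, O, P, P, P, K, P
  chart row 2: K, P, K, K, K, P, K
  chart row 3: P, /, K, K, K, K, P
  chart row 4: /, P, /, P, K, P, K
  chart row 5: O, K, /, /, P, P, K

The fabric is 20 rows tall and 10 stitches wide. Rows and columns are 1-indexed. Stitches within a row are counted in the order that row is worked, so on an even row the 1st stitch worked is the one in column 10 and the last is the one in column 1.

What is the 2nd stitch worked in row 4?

Row 4: (4-1) mod 5 = 3, so use chart row 4. Even row -> WS.
Chart row 4 tiled across columns 1-10: / P / P K P K / P /
Wrong side: read the tiled row from column 10 down to 1 and exchange K with P (leave O, /).
Row 4 as worked: / K / P K P K / K /
Stitch 2 in working order -> K

Result:
K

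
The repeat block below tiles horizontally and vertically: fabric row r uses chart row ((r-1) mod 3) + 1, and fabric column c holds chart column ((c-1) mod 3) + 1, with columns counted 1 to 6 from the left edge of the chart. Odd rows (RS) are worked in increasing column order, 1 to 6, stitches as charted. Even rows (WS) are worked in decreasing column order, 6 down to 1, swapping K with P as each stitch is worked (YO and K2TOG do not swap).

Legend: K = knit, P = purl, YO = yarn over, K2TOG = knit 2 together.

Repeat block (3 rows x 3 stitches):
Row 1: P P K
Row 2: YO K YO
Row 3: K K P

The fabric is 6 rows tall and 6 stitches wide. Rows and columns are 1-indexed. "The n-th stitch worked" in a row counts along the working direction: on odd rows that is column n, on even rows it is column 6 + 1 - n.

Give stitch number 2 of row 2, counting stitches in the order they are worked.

Stitch:
P

Derivation:
For row 2: chart row = ((2-1) mod 3) + 1 = 2; this is a WS (even) row.
Chart row 2 tiled across columns 1-6: YO K YO YO K YO
Wrong side: read the tiled row from column 6 down to 1 and exchange K with P (leave YO, K2TOG).
Row 2 as worked: YO P YO YO P YO
The 2nd stitch worked is P.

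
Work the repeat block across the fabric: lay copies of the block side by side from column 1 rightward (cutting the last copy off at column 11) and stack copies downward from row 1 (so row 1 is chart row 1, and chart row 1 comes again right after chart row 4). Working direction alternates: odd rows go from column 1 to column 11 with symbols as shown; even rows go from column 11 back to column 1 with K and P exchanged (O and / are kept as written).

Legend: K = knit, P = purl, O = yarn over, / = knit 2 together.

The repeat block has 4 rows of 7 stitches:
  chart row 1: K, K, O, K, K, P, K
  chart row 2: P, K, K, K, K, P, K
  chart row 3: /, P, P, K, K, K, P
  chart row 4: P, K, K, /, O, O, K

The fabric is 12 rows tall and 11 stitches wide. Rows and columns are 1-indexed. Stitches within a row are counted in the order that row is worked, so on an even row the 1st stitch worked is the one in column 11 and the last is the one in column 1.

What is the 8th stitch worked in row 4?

Row 4: (4-1) mod 4 = 3, so use chart row 4. Even row -> WS.
Chart row 4 tiled across columns 1-11: P K K / O O K P K K /
WS: work from column 11 back to column 1 (reverse the tiled row), swapping K<->P (O and / unchanged).
Row 4 as worked: / P P K P O O / P P K
Counting 8 along the worked row gives /.

Stitch:
/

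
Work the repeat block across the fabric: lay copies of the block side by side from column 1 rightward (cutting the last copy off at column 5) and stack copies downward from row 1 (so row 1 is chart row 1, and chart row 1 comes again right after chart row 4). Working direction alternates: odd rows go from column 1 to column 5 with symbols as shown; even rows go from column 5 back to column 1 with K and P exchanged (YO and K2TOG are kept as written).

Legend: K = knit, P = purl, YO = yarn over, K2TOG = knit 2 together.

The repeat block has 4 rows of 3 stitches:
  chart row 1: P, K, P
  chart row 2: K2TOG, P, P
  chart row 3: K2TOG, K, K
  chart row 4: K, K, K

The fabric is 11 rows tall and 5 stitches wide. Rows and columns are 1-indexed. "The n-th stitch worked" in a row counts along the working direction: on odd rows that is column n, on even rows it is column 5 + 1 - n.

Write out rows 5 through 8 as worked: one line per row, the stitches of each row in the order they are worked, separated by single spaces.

== ROWS AS WORKED ==
P K P P K
K K2TOG K K K2TOG
K2TOG K K K2TOG K
P P P P P

Derivation:
Row 5: chart row 1, RS - tile across columns 1-5 and work as-is.
Row 6: chart row 2, WS - tiled (columns 1-5): K2TOG P P K2TOG P; work from column 5 back to 1 with K<->P swapped.
Row 7: chart row 3, RS - tile across columns 1-5 and work as-is.
Row 8: chart row 4, WS - tiled (columns 1-5): K K K K K; work from column 5 back to 1 with K<->P swapped.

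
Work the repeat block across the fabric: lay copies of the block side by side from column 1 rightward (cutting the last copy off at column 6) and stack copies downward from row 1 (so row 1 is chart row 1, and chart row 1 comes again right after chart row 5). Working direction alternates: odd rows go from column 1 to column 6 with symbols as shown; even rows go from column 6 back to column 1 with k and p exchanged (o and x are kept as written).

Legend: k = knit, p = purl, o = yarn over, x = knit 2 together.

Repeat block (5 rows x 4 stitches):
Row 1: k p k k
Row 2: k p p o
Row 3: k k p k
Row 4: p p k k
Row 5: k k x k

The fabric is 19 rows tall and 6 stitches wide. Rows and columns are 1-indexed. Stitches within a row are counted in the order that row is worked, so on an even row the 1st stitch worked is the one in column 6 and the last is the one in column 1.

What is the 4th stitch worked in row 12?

Stitch:
k

Derivation:
For row 12: chart row = ((12-1) mod 5) + 1 = 2; this is a WS (even) row.
Chart row 2 tiled across columns 1-6: k p p o k p
WS row: flip the tiled sequence (start at column 6) and apply k<->p; o and x stay.
Row 12 as worked: k p o k k p
Counting 4 along the worked row gives k.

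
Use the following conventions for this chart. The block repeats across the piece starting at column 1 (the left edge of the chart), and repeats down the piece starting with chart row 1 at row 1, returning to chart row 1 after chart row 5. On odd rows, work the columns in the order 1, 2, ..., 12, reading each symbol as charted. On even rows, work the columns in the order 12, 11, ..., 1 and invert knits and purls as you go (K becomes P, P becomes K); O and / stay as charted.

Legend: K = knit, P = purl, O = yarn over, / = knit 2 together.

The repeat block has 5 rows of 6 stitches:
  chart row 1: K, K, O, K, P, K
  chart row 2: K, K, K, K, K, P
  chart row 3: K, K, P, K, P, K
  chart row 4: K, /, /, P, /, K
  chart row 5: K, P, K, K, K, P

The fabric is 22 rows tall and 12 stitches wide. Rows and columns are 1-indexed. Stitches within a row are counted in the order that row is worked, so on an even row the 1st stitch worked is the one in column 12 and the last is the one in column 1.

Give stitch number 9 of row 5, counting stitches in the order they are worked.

Row 5: (5-1) mod 5 = 4, so use chart row 5. Odd row -> RS.
Chart row 5 tiled across columns 1-12: K P K K K P K P K K K P
Right side: take the tiled row as-is (worked left to right from column 1).
The 9th stitch worked is K.

Stitch:
K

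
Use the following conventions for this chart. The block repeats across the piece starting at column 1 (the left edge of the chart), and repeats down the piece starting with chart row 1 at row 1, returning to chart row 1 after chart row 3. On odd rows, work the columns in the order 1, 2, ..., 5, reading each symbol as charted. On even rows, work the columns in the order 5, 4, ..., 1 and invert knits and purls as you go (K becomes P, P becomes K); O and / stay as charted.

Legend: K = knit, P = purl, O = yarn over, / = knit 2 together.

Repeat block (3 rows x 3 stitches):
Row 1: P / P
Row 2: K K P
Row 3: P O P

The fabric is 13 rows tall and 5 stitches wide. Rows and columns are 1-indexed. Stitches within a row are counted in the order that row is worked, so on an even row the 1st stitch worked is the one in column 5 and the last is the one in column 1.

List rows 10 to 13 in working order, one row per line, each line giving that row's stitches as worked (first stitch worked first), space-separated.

Rows as worked:
/ K K / K
K K P K K
O K K O K
P / P P /

Derivation:
Row 10: chart row 1, WS - tiled (columns 1-5): P / P P /; work from column 5 back to 1 with K<->P swapped.
Row 11: chart row 2, RS - tile across columns 1-5 and work as-is.
Row 12: chart row 3, WS - tiled (columns 1-5): P O P P O; work from column 5 back to 1 with K<->P swapped.
Row 13: chart row 1, RS - tile across columns 1-5 and work as-is.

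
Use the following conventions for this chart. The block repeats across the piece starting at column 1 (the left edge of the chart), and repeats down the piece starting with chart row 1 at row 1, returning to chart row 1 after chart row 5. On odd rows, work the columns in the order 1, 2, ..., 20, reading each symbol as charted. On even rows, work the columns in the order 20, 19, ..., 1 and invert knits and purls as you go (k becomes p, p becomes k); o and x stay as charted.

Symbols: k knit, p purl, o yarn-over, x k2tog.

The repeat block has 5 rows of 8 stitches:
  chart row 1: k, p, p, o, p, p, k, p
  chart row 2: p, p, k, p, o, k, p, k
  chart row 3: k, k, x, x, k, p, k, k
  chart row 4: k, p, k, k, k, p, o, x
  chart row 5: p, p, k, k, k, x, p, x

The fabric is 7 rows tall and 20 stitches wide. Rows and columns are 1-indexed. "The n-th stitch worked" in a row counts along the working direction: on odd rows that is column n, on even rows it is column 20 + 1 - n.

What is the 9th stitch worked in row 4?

Stitch:
p

Derivation:
For row 4: chart row = ((4-1) mod 5) + 1 = 4; this is a WS (even) row.
Chart row 4 tiled across columns 1-20: k p k k k p o x k p k k k p o x k p k k
Wrong side: read the tiled row from column 20 down to 1 and exchange k with p (leave o, x).
Row 4 as worked: p p k p x o k p p p k p x o k p p p k p
Stitch 9 in working order -> p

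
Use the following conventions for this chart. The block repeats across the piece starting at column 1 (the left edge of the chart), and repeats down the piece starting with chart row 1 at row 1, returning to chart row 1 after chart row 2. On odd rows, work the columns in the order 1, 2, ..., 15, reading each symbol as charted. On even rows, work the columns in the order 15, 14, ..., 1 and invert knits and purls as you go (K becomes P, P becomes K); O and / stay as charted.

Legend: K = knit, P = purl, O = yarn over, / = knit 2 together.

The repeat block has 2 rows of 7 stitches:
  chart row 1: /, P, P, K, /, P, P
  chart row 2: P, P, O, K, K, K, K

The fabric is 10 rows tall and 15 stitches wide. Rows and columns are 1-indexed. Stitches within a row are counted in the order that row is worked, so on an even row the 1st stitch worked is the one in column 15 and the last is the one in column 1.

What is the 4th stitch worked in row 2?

Stitch:
P

Derivation:
Row 2 uses chart row ((2-1) mod 2)+1 = 2. Row 2 is even, so WS.
Chart row 2 tiled across columns 1-15: P P O K K K K P P O K K K K P
WS row: flip the tiled sequence (start at column 15) and apply K<->P; O and / stay.
Row 2 as worked: K P P P P O K K P P P P O K K
Stitch 4 in working order -> P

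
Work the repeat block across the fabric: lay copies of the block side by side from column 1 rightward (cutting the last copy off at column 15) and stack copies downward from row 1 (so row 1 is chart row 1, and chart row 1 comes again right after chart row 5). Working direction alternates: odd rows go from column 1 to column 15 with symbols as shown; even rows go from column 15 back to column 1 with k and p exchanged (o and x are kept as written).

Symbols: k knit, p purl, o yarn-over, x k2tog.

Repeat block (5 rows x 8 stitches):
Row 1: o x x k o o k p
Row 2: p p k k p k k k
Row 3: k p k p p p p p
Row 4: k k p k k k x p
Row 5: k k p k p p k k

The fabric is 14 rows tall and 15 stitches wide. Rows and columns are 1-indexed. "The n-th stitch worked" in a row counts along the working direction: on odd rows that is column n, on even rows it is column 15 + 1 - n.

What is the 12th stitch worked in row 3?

Row 3: (3-1) mod 5 = 2, so use chart row 3. Odd row -> RS.
Chart row 3 tiled across columns 1-15: k p k p p p p p k p k p p p p
Right side: take the tiled row as-is (worked left to right from column 1).
The 12th stitch worked is p.

Stitch:
p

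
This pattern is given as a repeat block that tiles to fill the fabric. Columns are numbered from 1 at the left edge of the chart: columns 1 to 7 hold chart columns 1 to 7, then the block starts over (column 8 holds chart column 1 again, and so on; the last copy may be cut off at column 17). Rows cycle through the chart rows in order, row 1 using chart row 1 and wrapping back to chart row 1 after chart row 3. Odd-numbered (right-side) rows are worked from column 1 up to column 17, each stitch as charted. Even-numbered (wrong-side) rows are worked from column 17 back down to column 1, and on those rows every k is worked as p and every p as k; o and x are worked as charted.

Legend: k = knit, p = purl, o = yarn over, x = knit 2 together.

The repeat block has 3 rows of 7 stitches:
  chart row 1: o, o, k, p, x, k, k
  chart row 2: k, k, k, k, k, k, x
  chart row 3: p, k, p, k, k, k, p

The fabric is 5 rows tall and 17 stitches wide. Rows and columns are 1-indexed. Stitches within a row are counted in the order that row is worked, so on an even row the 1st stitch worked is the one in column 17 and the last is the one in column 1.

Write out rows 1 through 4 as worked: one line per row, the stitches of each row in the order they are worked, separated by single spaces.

Row 1: chart row 1, RS - tile across columns 1-17 and work as-is.
Row 2: chart row 2, WS - tiled (columns 1-17): k k k k k k x k k k k k k x k k k; work from column 17 back to 1 with k<->p swapped.
Row 3: chart row 3, RS - tile across columns 1-17 and work as-is.
Row 4: chart row 1, WS - tiled (columns 1-17): o o k p x k k o o k p x k k o o k; work from column 17 back to 1 with k<->p swapped.

== ROWS AS WORKED ==
o o k p x k k o o k p x k k o o k
p p p x p p p p p p x p p p p p p
p k p k k k p p k p k k k p p k p
p o o p p x k p o o p p x k p o o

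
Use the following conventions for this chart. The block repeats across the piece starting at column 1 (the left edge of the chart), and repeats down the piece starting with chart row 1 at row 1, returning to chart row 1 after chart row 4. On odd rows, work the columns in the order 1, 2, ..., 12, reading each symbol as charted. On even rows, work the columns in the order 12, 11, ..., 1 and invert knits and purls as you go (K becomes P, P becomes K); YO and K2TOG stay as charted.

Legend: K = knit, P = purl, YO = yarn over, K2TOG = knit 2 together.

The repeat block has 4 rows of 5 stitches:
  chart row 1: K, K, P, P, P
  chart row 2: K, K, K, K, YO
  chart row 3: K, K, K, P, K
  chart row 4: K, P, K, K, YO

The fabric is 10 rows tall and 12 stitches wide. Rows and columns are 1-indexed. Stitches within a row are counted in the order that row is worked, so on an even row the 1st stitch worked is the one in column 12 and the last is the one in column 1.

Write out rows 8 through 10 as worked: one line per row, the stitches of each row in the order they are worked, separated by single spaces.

== ROWS AS WORKED ==
K P YO P P K P YO P P K P
K K P P P K K P P P K K
P P YO P P P P YO P P P P

Derivation:
Row 8: chart row 4, WS - tiled (columns 1-12): K P K K YO K P K K YO K P; work from column 12 back to 1 with K<->P swapped.
Row 9: chart row 1, RS - tile across columns 1-12 and work as-is.
Row 10: chart row 2, WS - tiled (columns 1-12): K K K K YO K K K K YO K K; work from column 12 back to 1 with K<->P swapped.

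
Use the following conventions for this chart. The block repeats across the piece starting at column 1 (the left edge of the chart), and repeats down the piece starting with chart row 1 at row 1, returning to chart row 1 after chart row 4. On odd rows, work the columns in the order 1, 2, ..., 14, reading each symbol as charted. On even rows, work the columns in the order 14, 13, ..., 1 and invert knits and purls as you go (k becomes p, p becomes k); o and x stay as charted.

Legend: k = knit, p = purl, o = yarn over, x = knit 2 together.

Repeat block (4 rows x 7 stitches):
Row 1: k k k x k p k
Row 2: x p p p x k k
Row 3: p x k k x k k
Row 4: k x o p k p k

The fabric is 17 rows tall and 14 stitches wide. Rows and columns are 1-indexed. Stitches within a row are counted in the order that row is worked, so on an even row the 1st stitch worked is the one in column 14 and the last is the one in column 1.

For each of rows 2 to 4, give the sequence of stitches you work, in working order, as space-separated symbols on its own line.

Row 2: chart row 2, WS - tiled (columns 1-14): x p p p x k k x p p p x k k; work from column 14 back to 1 with k<->p swapped.
Row 3: chart row 3, RS - tile across columns 1-14 and work as-is.
Row 4: chart row 4, WS - tiled (columns 1-14): k x o p k p k k x o p k p k; work from column 14 back to 1 with k<->p swapped.

Rows as worked:
p p x k k k x p p x k k k x
p x k k x k k p x k k x k k
p k p k o x p p k p k o x p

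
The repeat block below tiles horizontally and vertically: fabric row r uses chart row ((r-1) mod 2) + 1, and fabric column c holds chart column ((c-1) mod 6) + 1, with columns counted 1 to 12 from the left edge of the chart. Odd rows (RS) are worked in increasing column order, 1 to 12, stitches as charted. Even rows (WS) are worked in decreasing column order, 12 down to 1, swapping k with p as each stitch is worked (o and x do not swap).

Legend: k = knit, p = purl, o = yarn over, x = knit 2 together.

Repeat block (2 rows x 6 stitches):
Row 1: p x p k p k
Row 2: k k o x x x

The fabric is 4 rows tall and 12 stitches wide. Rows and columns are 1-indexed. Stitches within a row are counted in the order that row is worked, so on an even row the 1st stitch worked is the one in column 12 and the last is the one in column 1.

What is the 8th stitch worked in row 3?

For row 3: chart row = ((3-1) mod 2) + 1 = 1; this is a RS (odd) row.
Chart row 1 tiled across columns 1-12: p x p k p k p x p k p k
RS: work column 1 to column 12, symbols as charted — the tiled row is the row as worked.
Stitch 8 in working order -> x

Stitch:
x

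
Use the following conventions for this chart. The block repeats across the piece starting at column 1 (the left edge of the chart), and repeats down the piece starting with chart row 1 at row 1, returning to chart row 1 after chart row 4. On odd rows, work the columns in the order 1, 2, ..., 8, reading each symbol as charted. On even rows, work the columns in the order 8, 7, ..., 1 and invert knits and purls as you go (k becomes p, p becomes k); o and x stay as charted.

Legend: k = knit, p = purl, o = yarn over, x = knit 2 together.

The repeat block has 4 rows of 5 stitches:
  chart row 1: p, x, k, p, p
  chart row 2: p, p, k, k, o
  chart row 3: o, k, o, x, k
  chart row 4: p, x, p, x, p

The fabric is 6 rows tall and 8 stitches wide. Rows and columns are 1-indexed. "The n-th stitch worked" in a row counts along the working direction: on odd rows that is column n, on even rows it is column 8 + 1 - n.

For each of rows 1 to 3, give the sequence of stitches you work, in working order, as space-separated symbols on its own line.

Row 1: chart row 1, RS - tile across columns 1-8 and work as-is.
Row 2: chart row 2, WS - tiled (columns 1-8): p p k k o p p k; work from column 8 back to 1 with k<->p swapped.
Row 3: chart row 3, RS - tile across columns 1-8 and work as-is.

Rows as worked:
p x k p p p x k
p k k o p p k k
o k o x k o k o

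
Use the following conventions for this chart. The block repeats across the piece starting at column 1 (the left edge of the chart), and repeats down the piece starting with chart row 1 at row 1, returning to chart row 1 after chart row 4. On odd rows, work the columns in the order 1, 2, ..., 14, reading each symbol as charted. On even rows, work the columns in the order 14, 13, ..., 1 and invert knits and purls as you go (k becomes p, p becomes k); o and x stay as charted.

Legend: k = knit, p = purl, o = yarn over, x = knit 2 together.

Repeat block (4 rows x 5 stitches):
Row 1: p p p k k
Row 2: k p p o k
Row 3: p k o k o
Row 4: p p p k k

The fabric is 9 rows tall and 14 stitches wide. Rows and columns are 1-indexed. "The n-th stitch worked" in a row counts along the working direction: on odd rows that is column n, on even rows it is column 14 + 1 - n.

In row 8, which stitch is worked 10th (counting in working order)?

== STITCH ==
p

Derivation:
For row 8: chart row = ((8-1) mod 4) + 1 = 4; this is a WS (even) row.
Chart row 4 tiled across columns 1-14: p p p k k p p p k k p p p k
Wrong side: read the tiled row from column 14 down to 1 and exchange k with p (leave o, x).
Row 8 as worked: p k k k p p k k k p p k k k
Stitch 10 in working order -> p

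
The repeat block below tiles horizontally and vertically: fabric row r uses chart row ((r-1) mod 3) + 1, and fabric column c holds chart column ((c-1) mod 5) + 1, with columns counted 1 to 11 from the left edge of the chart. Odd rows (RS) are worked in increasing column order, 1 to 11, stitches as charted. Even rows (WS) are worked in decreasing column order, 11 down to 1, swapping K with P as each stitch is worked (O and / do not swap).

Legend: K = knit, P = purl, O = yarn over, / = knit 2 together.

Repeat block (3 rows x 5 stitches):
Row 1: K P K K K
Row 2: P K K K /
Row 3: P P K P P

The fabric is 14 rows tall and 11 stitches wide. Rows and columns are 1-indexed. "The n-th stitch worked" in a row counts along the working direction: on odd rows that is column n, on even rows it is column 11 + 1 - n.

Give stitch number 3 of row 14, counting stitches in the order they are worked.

Stitch:
P

Derivation:
Row 14: (14-1) mod 3 = 1, so use chart row 2. Even row -> WS.
Chart row 2 tiled across columns 1-11: P K K K / P K K K / P
WS: work from column 11 back to column 1 (reverse the tiled row), swapping K<->P (O and / unchanged).
Row 14 as worked: K / P P P K / P P P K
Counting 3 along the worked row gives P.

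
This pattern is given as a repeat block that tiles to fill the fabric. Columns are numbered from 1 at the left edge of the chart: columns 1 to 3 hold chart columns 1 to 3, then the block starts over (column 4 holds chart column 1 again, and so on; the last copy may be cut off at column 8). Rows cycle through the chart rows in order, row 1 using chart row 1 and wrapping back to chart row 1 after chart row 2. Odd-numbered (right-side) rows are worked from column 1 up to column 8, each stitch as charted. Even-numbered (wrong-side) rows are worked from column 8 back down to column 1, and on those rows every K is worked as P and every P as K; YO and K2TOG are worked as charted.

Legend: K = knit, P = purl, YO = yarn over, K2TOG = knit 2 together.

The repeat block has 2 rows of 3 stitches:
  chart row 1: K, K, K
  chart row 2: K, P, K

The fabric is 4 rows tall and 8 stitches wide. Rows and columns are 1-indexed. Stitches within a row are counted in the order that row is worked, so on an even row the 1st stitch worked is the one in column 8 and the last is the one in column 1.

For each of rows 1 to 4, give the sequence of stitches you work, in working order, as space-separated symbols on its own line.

== ROWS AS WORKED ==
K K K K K K K K
K P P K P P K P
K K K K K K K K
K P P K P P K P

Derivation:
Row 1: chart row 1, RS - tile across columns 1-8 and work as-is.
Row 2: chart row 2, WS - tiled (columns 1-8): K P K K P K K P; work from column 8 back to 1 with K<->P swapped.
Row 3: chart row 1, RS - tile across columns 1-8 and work as-is.
Row 4: chart row 2, WS - tiled (columns 1-8): K P K K P K K P; work from column 8 back to 1 with K<->P swapped.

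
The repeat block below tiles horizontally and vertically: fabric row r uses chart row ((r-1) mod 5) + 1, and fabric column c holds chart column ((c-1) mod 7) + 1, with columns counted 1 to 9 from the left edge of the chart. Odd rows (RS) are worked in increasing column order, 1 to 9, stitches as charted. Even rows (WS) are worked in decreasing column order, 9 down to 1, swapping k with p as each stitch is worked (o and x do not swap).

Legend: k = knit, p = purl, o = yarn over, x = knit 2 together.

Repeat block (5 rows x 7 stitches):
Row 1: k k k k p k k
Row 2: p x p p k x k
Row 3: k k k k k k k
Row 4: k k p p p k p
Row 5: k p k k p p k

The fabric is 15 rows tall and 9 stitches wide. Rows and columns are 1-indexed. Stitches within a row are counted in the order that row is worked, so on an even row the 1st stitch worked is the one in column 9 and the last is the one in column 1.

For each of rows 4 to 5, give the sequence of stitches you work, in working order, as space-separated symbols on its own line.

Row 4: chart row 4, WS - tiled (columns 1-9): k k p p p k p k k; work from column 9 back to 1 with k<->p swapped.
Row 5: chart row 5, RS - tile across columns 1-9 and work as-is.

Rows as worked:
p p k p k k k p p
k p k k p p k k p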